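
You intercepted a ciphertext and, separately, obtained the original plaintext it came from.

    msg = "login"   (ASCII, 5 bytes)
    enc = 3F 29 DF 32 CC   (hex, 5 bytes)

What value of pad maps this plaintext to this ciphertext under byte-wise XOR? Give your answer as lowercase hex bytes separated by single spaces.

53 46 b8 5b a2

Since enc = msg ⊕ pad, XORing both sides with msg gives pad = msg ⊕ enc.
108 ^  63 =  83
111 ^  41 =  70
103 ^ 223 = 184
105 ^  50 =  91
110 ^ 204 = 162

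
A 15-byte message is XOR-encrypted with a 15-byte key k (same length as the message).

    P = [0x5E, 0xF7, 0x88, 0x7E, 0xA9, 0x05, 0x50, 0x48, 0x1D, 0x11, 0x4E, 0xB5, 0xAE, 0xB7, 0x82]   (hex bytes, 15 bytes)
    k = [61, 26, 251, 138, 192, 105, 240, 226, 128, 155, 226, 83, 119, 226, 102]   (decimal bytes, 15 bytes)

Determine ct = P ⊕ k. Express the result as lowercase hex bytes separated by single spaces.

XOR is its own inverse, so applying the key byte-wise gives the result directly.
byte 0: 5e ⊕ 3d = 63
byte 1: f7 ⊕ 1a = ed
byte 2: 88 ⊕ fb = 73
byte 3: 7e ⊕ 8a = f4
byte 4: a9 ⊕ c0 = 69
byte 5: 05 ⊕ 69 = 6c
byte 6: 50 ⊕ f0 = a0
byte 7: 48 ⊕ e2 = aa
byte 8: 1d ⊕ 80 = 9d
byte 9: 11 ⊕ 9b = 8a
byte 10: 4e ⊕ e2 = ac
byte 11: b5 ⊕ 53 = e6
byte 12: ae ⊕ 77 = d9
byte 13: b7 ⊕ e2 = 55
byte 14: 82 ⊕ 66 = e4

63 ed 73 f4 69 6c a0 aa 9d 8a ac e6 d9 55 e4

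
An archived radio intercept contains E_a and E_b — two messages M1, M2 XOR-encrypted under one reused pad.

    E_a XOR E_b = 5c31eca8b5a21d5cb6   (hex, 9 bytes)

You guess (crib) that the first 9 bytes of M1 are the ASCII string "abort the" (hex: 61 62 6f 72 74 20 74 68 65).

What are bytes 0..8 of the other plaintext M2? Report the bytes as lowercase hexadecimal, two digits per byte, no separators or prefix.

Since E_a ⊕ E_b = M1 ⊕ M2, XORing with the guessed M1 bytes yields the corresponding M2 bytes: M2 = (E_a ⊕ E_b) ⊕ M1.
byte 0: 5c ⊕ 61 = 3d
byte 1: 31 ⊕ 62 = 53
byte 2: ec ⊕ 6f = 83
byte 3: a8 ⊕ 72 = da
byte 4: b5 ⊕ 74 = c1
byte 5: a2 ⊕ 20 = 82
byte 6: 1d ⊕ 74 = 69
byte 7: 5c ⊕ 68 = 34
byte 8: b6 ⊕ 65 = d3

3d5383dac1826934d3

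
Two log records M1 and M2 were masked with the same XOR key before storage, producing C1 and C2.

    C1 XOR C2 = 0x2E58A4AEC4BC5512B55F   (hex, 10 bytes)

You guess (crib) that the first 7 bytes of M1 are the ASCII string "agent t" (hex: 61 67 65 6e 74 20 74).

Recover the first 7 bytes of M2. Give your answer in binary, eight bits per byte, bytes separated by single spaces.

Since C1 ⊕ C2 = M1 ⊕ M2, XORing with the guessed M1 bytes yields the corresponding M2 bytes: M2 = (C1 ⊕ C2) ⊕ M1.
byte 0: 2e XOR 61 = 4f
byte 1: 58 XOR 67 = 3f
byte 2: a4 XOR 65 = c1
byte 3: ae XOR 6e = c0
byte 4: c4 XOR 74 = b0
byte 5: bc XOR 20 = 9c
byte 6: 55 XOR 74 = 21

01001111 00111111 11000001 11000000 10110000 10011100 00100001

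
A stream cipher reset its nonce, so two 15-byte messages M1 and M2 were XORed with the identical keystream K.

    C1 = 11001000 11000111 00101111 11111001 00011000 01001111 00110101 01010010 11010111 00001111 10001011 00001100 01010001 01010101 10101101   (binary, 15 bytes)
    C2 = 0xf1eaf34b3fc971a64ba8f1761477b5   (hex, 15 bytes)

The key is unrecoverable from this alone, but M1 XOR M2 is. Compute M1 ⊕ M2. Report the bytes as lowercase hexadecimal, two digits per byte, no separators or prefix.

392ddcb2278644f49ca77a7a452218

C1 ⊕ C2 = (M1 ⊕ K) ⊕ (M2 ⊕ K) = M1 ⊕ M2 — the shared key cancels under XOR.
c8 ⊕ f1 = 39
c7 ⊕ ea = 2d
2f ⊕ f3 = dc
f9 ⊕ 4b = b2
18 ⊕ 3f = 27
4f ⊕ c9 = 86
35 ⊕ 71 = 44
52 ⊕ a6 = f4
d7 ⊕ 4b = 9c
0f ⊕ a8 = a7
8b ⊕ f1 = 7a
0c ⊕ 76 = 7a
51 ⊕ 14 = 45
55 ⊕ 77 = 22
ad ⊕ b5 = 18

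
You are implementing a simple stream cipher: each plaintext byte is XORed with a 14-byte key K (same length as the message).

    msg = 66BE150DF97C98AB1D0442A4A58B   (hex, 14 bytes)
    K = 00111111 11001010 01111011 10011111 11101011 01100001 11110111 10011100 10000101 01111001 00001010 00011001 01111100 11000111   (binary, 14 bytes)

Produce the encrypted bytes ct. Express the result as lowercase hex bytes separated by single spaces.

59 74 6e 92 12 1d 6f 37 98 7d 48 bd d9 4c

66 xor 3f = 59
be xor ca = 74
15 xor 7b = 6e
0d xor 9f = 92
f9 xor eb = 12
7c xor 61 = 1d
98 xor f7 = 6f
ab xor 9c = 37
1d xor 85 = 98
04 xor 79 = 7d
42 xor 0a = 48
a4 xor 19 = bd
a5 xor 7c = d9
8b xor c7 = 4c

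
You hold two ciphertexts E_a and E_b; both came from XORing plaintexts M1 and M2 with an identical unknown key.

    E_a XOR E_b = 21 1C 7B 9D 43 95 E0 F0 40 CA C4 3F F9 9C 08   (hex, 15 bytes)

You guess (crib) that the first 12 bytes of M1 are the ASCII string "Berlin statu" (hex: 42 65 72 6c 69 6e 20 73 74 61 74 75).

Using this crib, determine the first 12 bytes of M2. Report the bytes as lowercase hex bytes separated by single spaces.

63 79 09 f1 2a fb c0 83 34 ab b0 4a

Since E_a ⊕ E_b = M1 ⊕ M2, XORing with the guessed M1 bytes yields the corresponding M2 bytes: M2 = (E_a ⊕ E_b) ⊕ M1.
 33 ⊕  66 =  99
 28 ⊕ 101 = 121
123 ⊕ 114 =   9
157 ⊕ 108 = 241
 67 ⊕ 105 =  42
149 ⊕ 110 = 251
224 ⊕  32 = 192
240 ⊕ 115 = 131
 64 ⊕ 116 =  52
202 ⊕  97 = 171
196 ⊕ 116 = 176
 63 ⊕ 117 =  74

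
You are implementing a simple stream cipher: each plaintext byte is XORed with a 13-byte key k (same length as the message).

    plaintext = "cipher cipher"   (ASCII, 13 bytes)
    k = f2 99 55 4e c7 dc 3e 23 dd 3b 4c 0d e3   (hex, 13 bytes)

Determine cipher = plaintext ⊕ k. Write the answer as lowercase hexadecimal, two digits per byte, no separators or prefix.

91f02526a2ae1e40b44b246891

XOR is its own inverse, so applying the key byte-wise gives the result directly.
 99 ^ 242 = 145
105 ^ 153 = 240
112 ^  85 =  37
104 ^  78 =  38
101 ^ 199 = 162
114 ^ 220 = 174
 32 ^  62 =  30
 99 ^  35 =  64
105 ^ 221 = 180
112 ^  59 =  75
104 ^  76 =  36
101 ^  13 = 104
114 ^ 227 = 145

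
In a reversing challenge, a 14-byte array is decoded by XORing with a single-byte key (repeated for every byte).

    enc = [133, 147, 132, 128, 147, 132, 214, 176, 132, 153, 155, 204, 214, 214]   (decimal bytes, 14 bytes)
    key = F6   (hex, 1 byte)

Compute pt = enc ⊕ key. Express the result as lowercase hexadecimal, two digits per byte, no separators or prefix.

The 1-byte key repeats, so the effective keystream is f6 f6 f6 f6 f6 f6 f6 f6 f6 f6 f6 f6 f6 f6.
byte 0: 10000101 xor 11110110 = 01110011
byte 1: 10010011 xor 11110110 = 01100101
byte 2: 10000100 xor 11110110 = 01110010
byte 3: 10000000 xor 11110110 = 01110110
byte 4: 10010011 xor 11110110 = 01100101
byte 5: 10000100 xor 11110110 = 01110010
byte 6: 11010110 xor 11110110 = 00100000
byte 7: 10110000 xor 11110110 = 01000110
byte 8: 10000100 xor 11110110 = 01110010
byte 9: 10011001 xor 11110110 = 01101111
byte 10: 10011011 xor 11110110 = 01101101
byte 11: 11001100 xor 11110110 = 00111010
byte 12: 11010110 xor 11110110 = 00100000
byte 13: 11010110 xor 11110110 = 00100000

7365727665722046726f6d3a2020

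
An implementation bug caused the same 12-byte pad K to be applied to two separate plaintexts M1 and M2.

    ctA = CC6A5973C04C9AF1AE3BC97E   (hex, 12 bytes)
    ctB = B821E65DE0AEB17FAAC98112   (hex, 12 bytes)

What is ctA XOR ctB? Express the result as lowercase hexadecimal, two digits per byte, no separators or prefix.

ctA ⊕ ctB = (M1 ⊕ K) ⊕ (M2 ⊕ K) = M1 ⊕ M2 — the shared key cancels under XOR.
byte 0: cc ^ b8 = 74
byte 1: 6a ^ 21 = 4b
byte 2: 59 ^ e6 = bf
byte 3: 73 ^ 5d = 2e
byte 4: c0 ^ e0 = 20
byte 5: 4c ^ ae = e2
byte 6: 9a ^ b1 = 2b
byte 7: f1 ^ 7f = 8e
byte 8: ae ^ aa = 04
byte 9: 3b ^ c9 = f2
byte 10: c9 ^ 81 = 48
byte 11: 7e ^ 12 = 6c

744bbf2e20e22b8e04f2486c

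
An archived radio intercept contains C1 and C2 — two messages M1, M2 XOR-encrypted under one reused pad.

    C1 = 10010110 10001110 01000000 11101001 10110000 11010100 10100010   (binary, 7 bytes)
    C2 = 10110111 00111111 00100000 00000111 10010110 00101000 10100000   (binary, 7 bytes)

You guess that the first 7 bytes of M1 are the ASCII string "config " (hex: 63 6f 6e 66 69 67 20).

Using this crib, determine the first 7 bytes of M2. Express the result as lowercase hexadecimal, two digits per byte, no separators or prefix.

42de0e884f9b22

First, C1 ⊕ C2 = (M1 ⊕ K) ⊕ (M2 ⊕ K) = M1 ⊕ M2, so the key drops out. Then M2 = (M1 ⊕ M2) ⊕ M1 over the first 7 bytes.
byte 0: (96 ⊕ b7) ⊕ 63 = 21 ⊕ 63 = 42
byte 1: (8e ⊕ 3f) ⊕ 6f = b1 ⊕ 6f = de
byte 2: (40 ⊕ 20) ⊕ 6e = 60 ⊕ 6e = 0e
byte 3: (e9 ⊕ 07) ⊕ 66 = ee ⊕ 66 = 88
byte 4: (b0 ⊕ 96) ⊕ 69 = 26 ⊕ 69 = 4f
byte 5: (d4 ⊕ 28) ⊕ 67 = fc ⊕ 67 = 9b
byte 6: (a2 ⊕ a0) ⊕ 20 = 02 ⊕ 20 = 22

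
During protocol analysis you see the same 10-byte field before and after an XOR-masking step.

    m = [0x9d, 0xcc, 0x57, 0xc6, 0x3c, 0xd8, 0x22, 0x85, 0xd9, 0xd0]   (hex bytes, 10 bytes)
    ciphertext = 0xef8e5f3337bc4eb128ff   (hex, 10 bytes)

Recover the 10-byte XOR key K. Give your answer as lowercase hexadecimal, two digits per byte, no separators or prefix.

Since ciphertext = m ⊕ K, XORing both sides with m gives K = m ⊕ ciphertext.
157 xor 239 = 114
204 xor 142 =  66
 87 xor  95 =   8
198 xor  51 = 245
 60 xor  55 =  11
216 xor 188 = 100
 34 xor  78 = 108
133 xor 177 =  52
217 xor  40 = 241
208 xor 255 =  47

724208f50b646c34f12f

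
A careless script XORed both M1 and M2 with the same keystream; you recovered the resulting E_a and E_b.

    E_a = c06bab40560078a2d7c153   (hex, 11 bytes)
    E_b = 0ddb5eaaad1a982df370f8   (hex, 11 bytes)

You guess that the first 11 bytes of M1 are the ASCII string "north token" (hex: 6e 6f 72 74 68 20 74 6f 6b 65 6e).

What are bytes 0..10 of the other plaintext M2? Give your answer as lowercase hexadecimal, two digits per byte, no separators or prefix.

a3df879e933a94e04fd4c5

First, E_a ⊕ E_b = (M1 ⊕ K) ⊕ (M2 ⊕ K) = M1 ⊕ M2, so the key drops out. Then M2 = (M1 ⊕ M2) ⊕ M1 over the first 11 bytes.
byte 0: (c0 ⊕ 0d) ⊕ 6e = cd ⊕ 6e = a3
byte 1: (6b ⊕ db) ⊕ 6f = b0 ⊕ 6f = df
byte 2: (ab ⊕ 5e) ⊕ 72 = f5 ⊕ 72 = 87
byte 3: (40 ⊕ aa) ⊕ 74 = ea ⊕ 74 = 9e
byte 4: (56 ⊕ ad) ⊕ 68 = fb ⊕ 68 = 93
byte 5: (00 ⊕ 1a) ⊕ 20 = 1a ⊕ 20 = 3a
byte 6: (78 ⊕ 98) ⊕ 74 = e0 ⊕ 74 = 94
byte 7: (a2 ⊕ 2d) ⊕ 6f = 8f ⊕ 6f = e0
byte 8: (d7 ⊕ f3) ⊕ 6b = 24 ⊕ 6b = 4f
byte 9: (c1 ⊕ 70) ⊕ 65 = b1 ⊕ 65 = d4
byte 10: (53 ⊕ f8) ⊕ 6e = ab ⊕ 6e = c5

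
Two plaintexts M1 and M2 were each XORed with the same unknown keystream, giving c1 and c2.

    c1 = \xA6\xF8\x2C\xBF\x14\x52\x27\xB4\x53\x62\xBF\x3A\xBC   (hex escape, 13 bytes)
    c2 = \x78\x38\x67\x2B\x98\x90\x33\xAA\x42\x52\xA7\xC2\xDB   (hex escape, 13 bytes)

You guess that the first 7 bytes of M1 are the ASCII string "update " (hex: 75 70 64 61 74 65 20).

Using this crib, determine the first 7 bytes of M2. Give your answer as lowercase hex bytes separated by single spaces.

First, c1 ⊕ c2 = (M1 ⊕ K) ⊕ (M2 ⊕ K) = M1 ⊕ M2, so the key drops out. Then M2 = (M1 ⊕ M2) ⊕ M1 over the first 7 bytes.
byte 0: (a6 xor 78) xor 75 = de xor 75 = ab
byte 1: (f8 xor 38) xor 70 = c0 xor 70 = b0
byte 2: (2c xor 67) xor 64 = 4b xor 64 = 2f
byte 3: (bf xor 2b) xor 61 = 94 xor 61 = f5
byte 4: (14 xor 98) xor 74 = 8c xor 74 = f8
byte 5: (52 xor 90) xor 65 = c2 xor 65 = a7
byte 6: (27 xor 33) xor 20 = 14 xor 20 = 34

ab b0 2f f5 f8 a7 34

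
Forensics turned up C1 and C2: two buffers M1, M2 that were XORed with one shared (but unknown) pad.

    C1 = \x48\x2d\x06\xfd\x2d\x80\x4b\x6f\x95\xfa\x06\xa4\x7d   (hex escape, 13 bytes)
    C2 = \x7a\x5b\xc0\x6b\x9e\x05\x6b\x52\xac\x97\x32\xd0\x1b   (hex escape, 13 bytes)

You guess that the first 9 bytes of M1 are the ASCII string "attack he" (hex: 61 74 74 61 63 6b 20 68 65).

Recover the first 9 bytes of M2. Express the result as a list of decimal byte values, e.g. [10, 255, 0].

[83, 2, 178, 247, 208, 238, 0, 85, 92]

First, C1 ⊕ C2 = (M1 ⊕ K) ⊕ (M2 ⊕ K) = M1 ⊕ M2, so the key drops out. Then M2 = (M1 ⊕ M2) ⊕ M1 over the first 9 bytes.
byte 0: (48 ^ 7a) ^ 61 = 32 ^ 61 = 53
byte 1: (2d ^ 5b) ^ 74 = 76 ^ 74 = 02
byte 2: (06 ^ c0) ^ 74 = c6 ^ 74 = b2
byte 3: (fd ^ 6b) ^ 61 = 96 ^ 61 = f7
byte 4: (2d ^ 9e) ^ 63 = b3 ^ 63 = d0
byte 5: (80 ^ 05) ^ 6b = 85 ^ 6b = ee
byte 6: (4b ^ 6b) ^ 20 = 20 ^ 20 = 00
byte 7: (6f ^ 52) ^ 68 = 3d ^ 68 = 55
byte 8: (95 ^ ac) ^ 65 = 39 ^ 65 = 5c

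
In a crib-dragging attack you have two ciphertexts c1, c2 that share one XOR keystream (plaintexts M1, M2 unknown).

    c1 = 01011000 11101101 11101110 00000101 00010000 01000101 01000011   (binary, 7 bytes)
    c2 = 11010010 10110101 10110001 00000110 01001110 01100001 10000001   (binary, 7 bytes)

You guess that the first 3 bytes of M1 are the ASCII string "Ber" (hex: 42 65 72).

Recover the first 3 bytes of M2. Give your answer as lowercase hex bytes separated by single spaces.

c8 3d 2d

First, c1 ⊕ c2 = (M1 ⊕ K) ⊕ (M2 ⊕ K) = M1 ⊕ M2, so the key drops out. Then M2 = (M1 ⊕ M2) ⊕ M1 over the first 3 bytes.
byte 0: (58 XOR d2) XOR 42 = 8a XOR 42 = c8
byte 1: (ed XOR b5) XOR 65 = 58 XOR 65 = 3d
byte 2: (ee XOR b1) XOR 72 = 5f XOR 72 = 2d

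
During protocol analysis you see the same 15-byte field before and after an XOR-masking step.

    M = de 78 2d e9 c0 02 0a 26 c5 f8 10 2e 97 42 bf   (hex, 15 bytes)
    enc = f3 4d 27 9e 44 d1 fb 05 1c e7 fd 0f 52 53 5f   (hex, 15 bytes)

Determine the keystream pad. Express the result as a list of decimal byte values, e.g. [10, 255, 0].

Since enc = M ⊕ pad, XORing both sides with M gives pad = M ⊕ enc.
byte 0: de xor f3 = 2d
byte 1: 78 xor 4d = 35
byte 2: 2d xor 27 = 0a
byte 3: e9 xor 9e = 77
byte 4: c0 xor 44 = 84
byte 5: 02 xor d1 = d3
byte 6: 0a xor fb = f1
byte 7: 26 xor 05 = 23
byte 8: c5 xor 1c = d9
byte 9: f8 xor e7 = 1f
byte 10: 10 xor fd = ed
byte 11: 2e xor 0f = 21
byte 12: 97 xor 52 = c5
byte 13: 42 xor 53 = 11
byte 14: bf xor 5f = e0

[45, 53, 10, 119, 132, 211, 241, 35, 217, 31, 237, 33, 197, 17, 224]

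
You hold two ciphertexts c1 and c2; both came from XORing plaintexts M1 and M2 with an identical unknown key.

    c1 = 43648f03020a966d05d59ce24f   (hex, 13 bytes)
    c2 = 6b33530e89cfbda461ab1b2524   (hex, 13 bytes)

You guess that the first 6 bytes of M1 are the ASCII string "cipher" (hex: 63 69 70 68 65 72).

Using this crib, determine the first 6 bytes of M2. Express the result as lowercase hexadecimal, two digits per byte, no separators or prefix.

4b3eac65eeb7

First, c1 ⊕ c2 = (M1 ⊕ K) ⊕ (M2 ⊕ K) = M1 ⊕ M2, so the key drops out. Then M2 = (M1 ⊕ M2) ⊕ M1 over the first 6 bytes.
byte 0: (43 xor 6b) xor 63 = 28 xor 63 = 4b
byte 1: (64 xor 33) xor 69 = 57 xor 69 = 3e
byte 2: (8f xor 53) xor 70 = dc xor 70 = ac
byte 3: (03 xor 0e) xor 68 = 0d xor 68 = 65
byte 4: (02 xor 89) xor 65 = 8b xor 65 = ee
byte 5: (0a xor cf) xor 72 = c5 xor 72 = b7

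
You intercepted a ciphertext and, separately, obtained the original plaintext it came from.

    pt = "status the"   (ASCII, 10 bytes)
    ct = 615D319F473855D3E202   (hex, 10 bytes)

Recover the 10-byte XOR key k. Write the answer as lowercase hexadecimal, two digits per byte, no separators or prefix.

Since ct = pt ⊕ k, XORing both sides with pt gives k = pt ⊕ ct.
115 XOR  97 =  18
116 XOR  93 =  41
 97 XOR  49 =  80
116 XOR 159 = 235
117 XOR  71 =  50
115 XOR  56 =  75
 32 XOR  85 = 117
116 XOR 211 = 167
104 XOR 226 = 138
101 XOR   2 = 103

122950eb324b75a78a67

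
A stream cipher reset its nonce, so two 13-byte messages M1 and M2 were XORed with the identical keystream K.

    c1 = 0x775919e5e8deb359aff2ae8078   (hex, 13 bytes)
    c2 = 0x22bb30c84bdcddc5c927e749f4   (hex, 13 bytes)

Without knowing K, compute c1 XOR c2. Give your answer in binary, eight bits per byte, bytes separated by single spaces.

c1 ⊕ c2 = (M1 ⊕ K) ⊕ (M2 ⊕ K) = M1 ⊕ M2 — the shared key cancels under XOR.
119 ^  34 =  85
 89 ^ 187 = 226
 25 ^  48 =  41
229 ^ 200 =  45
232 ^  75 = 163
222 ^ 220 =   2
179 ^ 221 = 110
 89 ^ 197 = 156
175 ^ 201 = 102
242 ^  39 = 213
174 ^ 231 =  73
128 ^  73 = 201
120 ^ 244 = 140

01010101 11100010 00101001 00101101 10100011 00000010 01101110 10011100 01100110 11010101 01001001 11001001 10001100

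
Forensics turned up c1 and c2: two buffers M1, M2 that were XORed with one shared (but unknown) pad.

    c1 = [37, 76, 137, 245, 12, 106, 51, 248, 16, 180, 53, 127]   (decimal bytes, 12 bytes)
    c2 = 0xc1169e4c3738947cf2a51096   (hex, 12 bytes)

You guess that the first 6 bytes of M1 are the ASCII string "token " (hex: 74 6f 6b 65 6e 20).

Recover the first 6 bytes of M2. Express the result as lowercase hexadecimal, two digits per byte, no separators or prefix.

First, c1 ⊕ c2 = (M1 ⊕ K) ⊕ (M2 ⊕ K) = M1 ⊕ M2, so the key drops out. Then M2 = (M1 ⊕ M2) ⊕ M1 over the first 6 bytes.
byte 0: (25 XOR c1) XOR 74 = e4 XOR 74 = 90
byte 1: (4c XOR 16) XOR 6f = 5a XOR 6f = 35
byte 2: (89 XOR 9e) XOR 6b = 17 XOR 6b = 7c
byte 3: (f5 XOR 4c) XOR 65 = b9 XOR 65 = dc
byte 4: (0c XOR 37) XOR 6e = 3b XOR 6e = 55
byte 5: (6a XOR 38) XOR 20 = 52 XOR 20 = 72

90357cdc5572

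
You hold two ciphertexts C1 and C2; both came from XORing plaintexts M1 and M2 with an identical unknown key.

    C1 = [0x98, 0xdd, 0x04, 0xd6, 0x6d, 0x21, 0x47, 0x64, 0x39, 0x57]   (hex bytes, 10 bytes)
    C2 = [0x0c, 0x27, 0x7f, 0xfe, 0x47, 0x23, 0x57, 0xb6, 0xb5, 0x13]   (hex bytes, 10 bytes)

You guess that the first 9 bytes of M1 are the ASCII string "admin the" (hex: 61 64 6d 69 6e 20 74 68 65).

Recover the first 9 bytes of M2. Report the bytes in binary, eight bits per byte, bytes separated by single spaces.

First, C1 ⊕ C2 = (M1 ⊕ K) ⊕ (M2 ⊕ K) = M1 ⊕ M2, so the key drops out. Then M2 = (M1 ⊕ M2) ⊕ M1 over the first 9 bytes.
byte 0: (98 xor 0c) xor 61 = 94 xor 61 = f5
byte 1: (dd xor 27) xor 64 = fa xor 64 = 9e
byte 2: (04 xor 7f) xor 6d = 7b xor 6d = 16
byte 3: (d6 xor fe) xor 69 = 28 xor 69 = 41
byte 4: (6d xor 47) xor 6e = 2a xor 6e = 44
byte 5: (21 xor 23) xor 20 = 02 xor 20 = 22
byte 6: (47 xor 57) xor 74 = 10 xor 74 = 64
byte 7: (64 xor b6) xor 68 = d2 xor 68 = ba
byte 8: (39 xor b5) xor 65 = 8c xor 65 = e9

11110101 10011110 00010110 01000001 01000100 00100010 01100100 10111010 11101001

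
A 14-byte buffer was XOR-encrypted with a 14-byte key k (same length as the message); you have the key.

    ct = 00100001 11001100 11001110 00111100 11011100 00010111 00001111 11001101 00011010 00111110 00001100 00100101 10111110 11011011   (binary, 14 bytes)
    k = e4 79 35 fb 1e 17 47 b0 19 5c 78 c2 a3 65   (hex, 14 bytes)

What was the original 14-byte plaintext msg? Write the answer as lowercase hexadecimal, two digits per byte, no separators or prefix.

c5b5fbc7c200487d036274e71dbe

byte 0:  33 ⊕ 228 = 197
byte 1: 204 ⊕ 121 = 181
byte 2: 206 ⊕  53 = 251
byte 3:  60 ⊕ 251 = 199
byte 4: 220 ⊕  30 = 194
byte 5:  23 ⊕  23 =   0
byte 6:  15 ⊕  71 =  72
byte 7: 205 ⊕ 176 = 125
byte 8:  26 ⊕  25 =   3
byte 9:  62 ⊕  92 =  98
byte 10:  12 ⊕ 120 = 116
byte 11:  37 ⊕ 194 = 231
byte 12: 190 ⊕ 163 =  29
byte 13: 219 ⊕ 101 = 190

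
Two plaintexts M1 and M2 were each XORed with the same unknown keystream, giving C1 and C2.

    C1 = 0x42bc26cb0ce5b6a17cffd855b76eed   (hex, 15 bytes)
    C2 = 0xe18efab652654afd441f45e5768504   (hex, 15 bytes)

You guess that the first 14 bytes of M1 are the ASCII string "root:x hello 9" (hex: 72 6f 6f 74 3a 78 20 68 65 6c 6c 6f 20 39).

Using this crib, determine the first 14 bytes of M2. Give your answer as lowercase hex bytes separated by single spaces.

First, C1 ⊕ C2 = (M1 ⊕ K) ⊕ (M2 ⊕ K) = M1 ⊕ M2, so the key drops out. Then M2 = (M1 ⊕ M2) ⊕ M1 over the first 14 bytes.
byte 0: (42 XOR e1) XOR 72 = a3 XOR 72 = d1
byte 1: (bc XOR 8e) XOR 6f = 32 XOR 6f = 5d
byte 2: (26 XOR fa) XOR 6f = dc XOR 6f = b3
byte 3: (cb XOR b6) XOR 74 = 7d XOR 74 = 09
byte 4: (0c XOR 52) XOR 3a = 5e XOR 3a = 64
byte 5: (e5 XOR 65) XOR 78 = 80 XOR 78 = f8
byte 6: (b6 XOR 4a) XOR 20 = fc XOR 20 = dc
byte 7: (a1 XOR fd) XOR 68 = 5c XOR 68 = 34
byte 8: (7c XOR 44) XOR 65 = 38 XOR 65 = 5d
byte 9: (ff XOR 1f) XOR 6c = e0 XOR 6c = 8c
byte 10: (d8 XOR 45) XOR 6c = 9d XOR 6c = f1
byte 11: (55 XOR e5) XOR 6f = b0 XOR 6f = df
byte 12: (b7 XOR 76) XOR 20 = c1 XOR 20 = e1
byte 13: (6e XOR 85) XOR 39 = eb XOR 39 = d2

d1 5d b3 09 64 f8 dc 34 5d 8c f1 df e1 d2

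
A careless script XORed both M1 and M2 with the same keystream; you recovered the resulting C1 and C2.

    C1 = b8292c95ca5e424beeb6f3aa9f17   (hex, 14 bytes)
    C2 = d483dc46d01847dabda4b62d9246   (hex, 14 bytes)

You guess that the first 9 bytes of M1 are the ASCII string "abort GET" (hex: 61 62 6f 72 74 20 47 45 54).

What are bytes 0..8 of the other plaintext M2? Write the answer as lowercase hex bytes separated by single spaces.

First, C1 ⊕ C2 = (M1 ⊕ K) ⊕ (M2 ⊕ K) = M1 ⊕ M2, so the key drops out. Then M2 = (M1 ⊕ M2) ⊕ M1 over the first 9 bytes.
byte 0: (b8 XOR d4) XOR 61 = 6c XOR 61 = 0d
byte 1: (29 XOR 83) XOR 62 = aa XOR 62 = c8
byte 2: (2c XOR dc) XOR 6f = f0 XOR 6f = 9f
byte 3: (95 XOR 46) XOR 72 = d3 XOR 72 = a1
byte 4: (ca XOR d0) XOR 74 = 1a XOR 74 = 6e
byte 5: (5e XOR 18) XOR 20 = 46 XOR 20 = 66
byte 6: (42 XOR 47) XOR 47 = 05 XOR 47 = 42
byte 7: (4b XOR da) XOR 45 = 91 XOR 45 = d4
byte 8: (ee XOR bd) XOR 54 = 53 XOR 54 = 07

0d c8 9f a1 6e 66 42 d4 07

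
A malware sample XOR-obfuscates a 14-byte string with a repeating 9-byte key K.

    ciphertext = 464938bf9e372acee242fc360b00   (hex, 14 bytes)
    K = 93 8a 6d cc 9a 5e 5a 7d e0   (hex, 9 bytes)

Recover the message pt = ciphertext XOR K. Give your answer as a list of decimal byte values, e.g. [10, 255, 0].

[213, 195, 85, 115, 4, 105, 112, 179, 2, 209, 118, 91, 199, 154]

The 9-byte key repeats, so the effective keystream is 93 8a 6d cc 9a 5e 5a 7d e0 93 8a 6d cc 9a.
byte 0: 01000110 xor 10010011 = 11010101
byte 1: 01001001 xor 10001010 = 11000011
byte 2: 00111000 xor 01101101 = 01010101
byte 3: 10111111 xor 11001100 = 01110011
byte 4: 10011110 xor 10011010 = 00000100
byte 5: 00110111 xor 01011110 = 01101001
byte 6: 00101010 xor 01011010 = 01110000
byte 7: 11001110 xor 01111101 = 10110011
byte 8: 11100010 xor 11100000 = 00000010
byte 9: 01000010 xor 10010011 = 11010001
byte 10: 11111100 xor 10001010 = 01110110
byte 11: 00110110 xor 01101101 = 01011011
byte 12: 00001011 xor 11001100 = 11000111
byte 13: 00000000 xor 10011010 = 10011010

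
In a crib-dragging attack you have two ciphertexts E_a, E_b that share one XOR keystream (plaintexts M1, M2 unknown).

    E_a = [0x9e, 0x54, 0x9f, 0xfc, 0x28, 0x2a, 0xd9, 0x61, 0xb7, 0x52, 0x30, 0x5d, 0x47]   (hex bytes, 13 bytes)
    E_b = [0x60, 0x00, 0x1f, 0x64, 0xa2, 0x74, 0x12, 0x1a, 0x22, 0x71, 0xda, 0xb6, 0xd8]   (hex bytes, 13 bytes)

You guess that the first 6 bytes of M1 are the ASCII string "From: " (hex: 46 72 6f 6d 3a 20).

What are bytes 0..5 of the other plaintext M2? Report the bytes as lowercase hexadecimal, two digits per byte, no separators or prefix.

First, E_a ⊕ E_b = (M1 ⊕ K) ⊕ (M2 ⊕ K) = M1 ⊕ M2, so the key drops out. Then M2 = (M1 ⊕ M2) ⊕ M1 over the first 6 bytes.
byte 0: (9e ⊕ 60) ⊕ 46 = fe ⊕ 46 = b8
byte 1: (54 ⊕ 00) ⊕ 72 = 54 ⊕ 72 = 26
byte 2: (9f ⊕ 1f) ⊕ 6f = 80 ⊕ 6f = ef
byte 3: (fc ⊕ 64) ⊕ 6d = 98 ⊕ 6d = f5
byte 4: (28 ⊕ a2) ⊕ 3a = 8a ⊕ 3a = b0
byte 5: (2a ⊕ 74) ⊕ 20 = 5e ⊕ 20 = 7e

b826eff5b07e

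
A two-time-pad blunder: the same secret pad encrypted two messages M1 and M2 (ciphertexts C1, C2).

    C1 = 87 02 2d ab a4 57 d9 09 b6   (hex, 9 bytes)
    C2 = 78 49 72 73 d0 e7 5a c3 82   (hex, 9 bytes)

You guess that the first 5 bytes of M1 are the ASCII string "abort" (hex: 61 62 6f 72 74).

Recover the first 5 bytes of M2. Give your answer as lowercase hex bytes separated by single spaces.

9e 29 30 aa 00

First, C1 ⊕ C2 = (M1 ⊕ K) ⊕ (M2 ⊕ K) = M1 ⊕ M2, so the key drops out. Then M2 = (M1 ⊕ M2) ⊕ M1 over the first 5 bytes.
byte 0: (87 ^ 78) ^ 61 = ff ^ 61 = 9e
byte 1: (02 ^ 49) ^ 62 = 4b ^ 62 = 29
byte 2: (2d ^ 72) ^ 6f = 5f ^ 6f = 30
byte 3: (ab ^ 73) ^ 72 = d8 ^ 72 = aa
byte 4: (a4 ^ d0) ^ 74 = 74 ^ 74 = 00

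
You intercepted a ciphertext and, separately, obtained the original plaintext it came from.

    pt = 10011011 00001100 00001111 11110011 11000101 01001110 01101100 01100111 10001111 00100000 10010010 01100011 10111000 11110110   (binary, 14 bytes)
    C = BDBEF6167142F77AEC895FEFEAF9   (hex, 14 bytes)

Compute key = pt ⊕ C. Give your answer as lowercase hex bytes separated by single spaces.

26 b2 f9 e5 b4 0c 9b 1d 63 a9 cd 8c 52 0f

Since C = pt ⊕ key, XORing both sides with pt gives key = pt ⊕ C.
10011011 XOR 10111101 = 00100110
00001100 XOR 10111110 = 10110010
00001111 XOR 11110110 = 11111001
11110011 XOR 00010110 = 11100101
11000101 XOR 01110001 = 10110100
01001110 XOR 01000010 = 00001100
01101100 XOR 11110111 = 10011011
01100111 XOR 01111010 = 00011101
10001111 XOR 11101100 = 01100011
00100000 XOR 10001001 = 10101001
10010010 XOR 01011111 = 11001101
01100011 XOR 11101111 = 10001100
10111000 XOR 11101010 = 01010010
11110110 XOR 11111001 = 00001111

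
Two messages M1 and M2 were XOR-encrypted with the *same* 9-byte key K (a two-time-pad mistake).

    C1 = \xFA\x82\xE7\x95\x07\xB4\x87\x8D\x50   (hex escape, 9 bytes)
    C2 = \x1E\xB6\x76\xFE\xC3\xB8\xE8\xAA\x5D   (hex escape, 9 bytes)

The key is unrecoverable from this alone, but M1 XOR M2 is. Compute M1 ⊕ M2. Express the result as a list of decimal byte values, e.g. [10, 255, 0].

[228, 52, 145, 107, 196, 12, 111, 39, 13]

C1 ⊕ C2 = (M1 ⊕ K) ⊕ (M2 ⊕ K) = M1 ⊕ M2 — the shared key cancels under XOR.
byte 0: fa XOR 1e = e4
byte 1: 82 XOR b6 = 34
byte 2: e7 XOR 76 = 91
byte 3: 95 XOR fe = 6b
byte 4: 07 XOR c3 = c4
byte 5: b4 XOR b8 = 0c
byte 6: 87 XOR e8 = 6f
byte 7: 8d XOR aa = 27
byte 8: 50 XOR 5d = 0d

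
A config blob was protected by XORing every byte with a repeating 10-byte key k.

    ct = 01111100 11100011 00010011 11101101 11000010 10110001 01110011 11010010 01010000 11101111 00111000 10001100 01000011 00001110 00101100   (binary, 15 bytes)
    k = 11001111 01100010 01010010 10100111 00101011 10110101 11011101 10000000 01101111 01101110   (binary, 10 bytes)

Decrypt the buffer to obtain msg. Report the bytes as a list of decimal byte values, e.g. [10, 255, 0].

[179, 129, 65, 74, 233, 4, 174, 82, 63, 129, 247, 238, 17, 169, 7]

The 10-byte key repeats, so the effective keystream is cf 62 52 a7 2b b5 dd 80 6f 6e cf 62 52 a7 2b.
byte 0: 7c ⊕ cf = b3
byte 1: e3 ⊕ 62 = 81
byte 2: 13 ⊕ 52 = 41
byte 3: ed ⊕ a7 = 4a
byte 4: c2 ⊕ 2b = e9
byte 5: b1 ⊕ b5 = 04
byte 6: 73 ⊕ dd = ae
byte 7: d2 ⊕ 80 = 52
byte 8: 50 ⊕ 6f = 3f
byte 9: ef ⊕ 6e = 81
byte 10: 38 ⊕ cf = f7
byte 11: 8c ⊕ 62 = ee
byte 12: 43 ⊕ 52 = 11
byte 13: 0e ⊕ a7 = a9
byte 14: 2c ⊕ 2b = 07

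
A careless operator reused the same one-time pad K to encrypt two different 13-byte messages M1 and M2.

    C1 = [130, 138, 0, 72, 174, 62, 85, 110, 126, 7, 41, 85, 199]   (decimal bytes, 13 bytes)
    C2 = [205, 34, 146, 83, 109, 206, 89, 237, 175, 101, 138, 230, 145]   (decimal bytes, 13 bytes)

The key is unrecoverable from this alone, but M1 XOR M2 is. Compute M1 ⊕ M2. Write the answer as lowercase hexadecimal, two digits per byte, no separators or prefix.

4fa8921bc3f00c83d162a3b356

C1 ⊕ C2 = (M1 ⊕ K) ⊕ (M2 ⊕ K) = M1 ⊕ M2 — the shared key cancels under XOR.
82 ⊕ cd = 4f
8a ⊕ 22 = a8
00 ⊕ 92 = 92
48 ⊕ 53 = 1b
ae ⊕ 6d = c3
3e ⊕ ce = f0
55 ⊕ 59 = 0c
6e ⊕ ed = 83
7e ⊕ af = d1
07 ⊕ 65 = 62
29 ⊕ 8a = a3
55 ⊕ e6 = b3
c7 ⊕ 91 = 56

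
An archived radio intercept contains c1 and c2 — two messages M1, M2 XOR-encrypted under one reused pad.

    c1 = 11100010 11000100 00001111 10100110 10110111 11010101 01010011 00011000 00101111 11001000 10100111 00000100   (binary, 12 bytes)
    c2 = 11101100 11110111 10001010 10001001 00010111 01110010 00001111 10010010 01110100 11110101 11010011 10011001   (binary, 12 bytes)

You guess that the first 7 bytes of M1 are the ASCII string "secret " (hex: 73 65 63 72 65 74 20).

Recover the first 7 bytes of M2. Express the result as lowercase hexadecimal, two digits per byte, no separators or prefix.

7d56e65dc5d37c

First, c1 ⊕ c2 = (M1 ⊕ K) ⊕ (M2 ⊕ K) = M1 ⊕ M2, so the key drops out. Then M2 = (M1 ⊕ M2) ⊕ M1 over the first 7 bytes.
byte 0: (e2 xor ec) xor 73 = 0e xor 73 = 7d
byte 1: (c4 xor f7) xor 65 = 33 xor 65 = 56
byte 2: (0f xor 8a) xor 63 = 85 xor 63 = e6
byte 3: (a6 xor 89) xor 72 = 2f xor 72 = 5d
byte 4: (b7 xor 17) xor 65 = a0 xor 65 = c5
byte 5: (d5 xor 72) xor 74 = a7 xor 74 = d3
byte 6: (53 xor 0f) xor 20 = 5c xor 20 = 7c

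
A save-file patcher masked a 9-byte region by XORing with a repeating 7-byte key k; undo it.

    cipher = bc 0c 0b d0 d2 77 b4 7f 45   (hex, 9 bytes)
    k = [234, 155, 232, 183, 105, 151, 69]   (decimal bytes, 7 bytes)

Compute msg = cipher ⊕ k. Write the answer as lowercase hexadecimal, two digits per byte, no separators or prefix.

The 7-byte key repeats, so the effective keystream is ea 9b e8 b7 69 97 45 ea 9b.
byte 0: bc xor ea = 56
byte 1: 0c xor 9b = 97
byte 2: 0b xor e8 = e3
byte 3: d0 xor b7 = 67
byte 4: d2 xor 69 = bb
byte 5: 77 xor 97 = e0
byte 6: b4 xor 45 = f1
byte 7: 7f xor ea = 95
byte 8: 45 xor 9b = de

5697e367bbe0f195de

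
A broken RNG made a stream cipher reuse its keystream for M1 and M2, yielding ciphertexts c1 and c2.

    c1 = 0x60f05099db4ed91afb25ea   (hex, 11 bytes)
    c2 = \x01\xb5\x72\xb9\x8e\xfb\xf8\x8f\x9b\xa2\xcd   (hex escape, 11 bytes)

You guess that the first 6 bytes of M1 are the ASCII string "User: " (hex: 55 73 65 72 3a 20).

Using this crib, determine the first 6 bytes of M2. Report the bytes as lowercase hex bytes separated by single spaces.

34 36 47 52 6f 95

First, c1 ⊕ c2 = (M1 ⊕ K) ⊕ (M2 ⊕ K) = M1 ⊕ M2, so the key drops out. Then M2 = (M1 ⊕ M2) ⊕ M1 over the first 6 bytes.
byte 0: (60 ⊕ 01) ⊕ 55 = 61 ⊕ 55 = 34
byte 1: (f0 ⊕ b5) ⊕ 73 = 45 ⊕ 73 = 36
byte 2: (50 ⊕ 72) ⊕ 65 = 22 ⊕ 65 = 47
byte 3: (99 ⊕ b9) ⊕ 72 = 20 ⊕ 72 = 52
byte 4: (db ⊕ 8e) ⊕ 3a = 55 ⊕ 3a = 6f
byte 5: (4e ⊕ fb) ⊕ 20 = b5 ⊕ 20 = 95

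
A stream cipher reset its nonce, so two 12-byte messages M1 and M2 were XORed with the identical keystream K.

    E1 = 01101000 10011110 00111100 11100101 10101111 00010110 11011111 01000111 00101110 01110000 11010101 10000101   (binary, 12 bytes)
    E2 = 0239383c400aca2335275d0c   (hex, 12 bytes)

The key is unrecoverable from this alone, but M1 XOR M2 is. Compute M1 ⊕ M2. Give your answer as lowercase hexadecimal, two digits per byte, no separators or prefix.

E1 ⊕ E2 = (M1 ⊕ K) ⊕ (M2 ⊕ K) = M1 ⊕ M2 — the shared key cancels under XOR.
byte 0: 104 xor   2 = 106
byte 1: 158 xor  57 = 167
byte 2:  60 xor  56 =   4
byte 3: 229 xor  60 = 217
byte 4: 175 xor  64 = 239
byte 5:  22 xor  10 =  28
byte 6: 223 xor 202 =  21
byte 7:  71 xor  35 = 100
byte 8:  46 xor  53 =  27
byte 9: 112 xor  39 =  87
byte 10: 213 xor  93 = 136
byte 11: 133 xor  12 = 137

6aa704d9ef1c15641b578889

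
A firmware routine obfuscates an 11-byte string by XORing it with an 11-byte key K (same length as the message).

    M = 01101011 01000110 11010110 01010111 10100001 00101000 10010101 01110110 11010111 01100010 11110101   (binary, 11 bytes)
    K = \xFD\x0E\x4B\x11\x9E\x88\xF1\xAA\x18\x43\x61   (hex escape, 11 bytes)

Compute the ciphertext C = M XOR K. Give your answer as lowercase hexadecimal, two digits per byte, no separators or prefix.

96489d463fa064dccf2194

byte 0: 6b XOR fd = 96
byte 1: 46 XOR 0e = 48
byte 2: d6 XOR 4b = 9d
byte 3: 57 XOR 11 = 46
byte 4: a1 XOR 9e = 3f
byte 5: 28 XOR 88 = a0
byte 6: 95 XOR f1 = 64
byte 7: 76 XOR aa = dc
byte 8: d7 XOR 18 = cf
byte 9: 62 XOR 43 = 21
byte 10: f5 XOR 61 = 94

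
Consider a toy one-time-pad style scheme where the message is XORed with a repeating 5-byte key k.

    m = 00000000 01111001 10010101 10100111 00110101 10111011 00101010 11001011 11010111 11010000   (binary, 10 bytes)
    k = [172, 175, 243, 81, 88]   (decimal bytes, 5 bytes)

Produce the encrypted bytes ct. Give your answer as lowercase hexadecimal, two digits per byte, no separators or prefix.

acd666f66d1785388688

The 5-byte key repeats, so the effective keystream is ac af f3 51 58 ac af f3 51 58.
byte 0: 00 ⊕ ac = ac
byte 1: 79 ⊕ af = d6
byte 2: 95 ⊕ f3 = 66
byte 3: a7 ⊕ 51 = f6
byte 4: 35 ⊕ 58 = 6d
byte 5: bb ⊕ ac = 17
byte 6: 2a ⊕ af = 85
byte 7: cb ⊕ f3 = 38
byte 8: d7 ⊕ 51 = 86
byte 9: d0 ⊕ 58 = 88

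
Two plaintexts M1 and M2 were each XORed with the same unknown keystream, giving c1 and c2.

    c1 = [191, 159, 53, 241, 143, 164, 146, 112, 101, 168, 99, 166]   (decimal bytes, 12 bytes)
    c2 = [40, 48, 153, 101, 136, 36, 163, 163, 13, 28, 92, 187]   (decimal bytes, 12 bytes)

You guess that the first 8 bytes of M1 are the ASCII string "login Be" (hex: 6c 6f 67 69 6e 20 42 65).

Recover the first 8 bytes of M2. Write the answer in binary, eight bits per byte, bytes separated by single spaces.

11111011 11000000 11001011 11111101 01101001 10100000 01110011 10110110

First, c1 ⊕ c2 = (M1 ⊕ K) ⊕ (M2 ⊕ K) = M1 ⊕ M2, so the key drops out. Then M2 = (M1 ⊕ M2) ⊕ M1 over the first 8 bytes.
byte 0: (bf ^ 28) ^ 6c = 97 ^ 6c = fb
byte 1: (9f ^ 30) ^ 6f = af ^ 6f = c0
byte 2: (35 ^ 99) ^ 67 = ac ^ 67 = cb
byte 3: (f1 ^ 65) ^ 69 = 94 ^ 69 = fd
byte 4: (8f ^ 88) ^ 6e = 07 ^ 6e = 69
byte 5: (a4 ^ 24) ^ 20 = 80 ^ 20 = a0
byte 6: (92 ^ a3) ^ 42 = 31 ^ 42 = 73
byte 7: (70 ^ a3) ^ 65 = d3 ^ 65 = b6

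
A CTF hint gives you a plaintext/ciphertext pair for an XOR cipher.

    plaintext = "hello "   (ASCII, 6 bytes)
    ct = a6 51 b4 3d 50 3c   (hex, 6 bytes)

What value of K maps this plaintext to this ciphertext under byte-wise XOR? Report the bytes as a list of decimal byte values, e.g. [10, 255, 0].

[206, 52, 216, 81, 63, 28]

Since ct = plaintext ⊕ K, XORing both sides with plaintext gives K = plaintext ⊕ ct.
byte 0: 68 XOR a6 = ce
byte 1: 65 XOR 51 = 34
byte 2: 6c XOR b4 = d8
byte 3: 6c XOR 3d = 51
byte 4: 6f XOR 50 = 3f
byte 5: 20 XOR 3c = 1c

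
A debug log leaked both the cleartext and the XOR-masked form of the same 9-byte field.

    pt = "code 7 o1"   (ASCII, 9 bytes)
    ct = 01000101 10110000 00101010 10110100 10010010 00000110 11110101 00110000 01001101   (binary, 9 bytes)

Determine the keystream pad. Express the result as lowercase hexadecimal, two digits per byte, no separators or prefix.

26df4ed1b231d55f7c

Since ct = pt ⊕ pad, XORing both sides with pt gives pad = pt ⊕ ct.
63 ⊕ 45 = 26
6f ⊕ b0 = df
64 ⊕ 2a = 4e
65 ⊕ b4 = d1
20 ⊕ 92 = b2
37 ⊕ 06 = 31
20 ⊕ f5 = d5
6f ⊕ 30 = 5f
31 ⊕ 4d = 7c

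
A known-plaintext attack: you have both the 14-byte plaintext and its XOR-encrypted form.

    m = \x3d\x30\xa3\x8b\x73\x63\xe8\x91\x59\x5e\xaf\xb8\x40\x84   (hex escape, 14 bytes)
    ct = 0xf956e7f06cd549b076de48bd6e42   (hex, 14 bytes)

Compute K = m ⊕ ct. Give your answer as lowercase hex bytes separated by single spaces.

Since ct = m ⊕ K, XORing both sides with m gives K = m ⊕ ct.
3d xor f9 = c4
30 xor 56 = 66
a3 xor e7 = 44
8b xor f0 = 7b
73 xor 6c = 1f
63 xor d5 = b6
e8 xor 49 = a1
91 xor b0 = 21
59 xor 76 = 2f
5e xor de = 80
af xor 48 = e7
b8 xor bd = 05
40 xor 6e = 2e
84 xor 42 = c6

c4 66 44 7b 1f b6 a1 21 2f 80 e7 05 2e c6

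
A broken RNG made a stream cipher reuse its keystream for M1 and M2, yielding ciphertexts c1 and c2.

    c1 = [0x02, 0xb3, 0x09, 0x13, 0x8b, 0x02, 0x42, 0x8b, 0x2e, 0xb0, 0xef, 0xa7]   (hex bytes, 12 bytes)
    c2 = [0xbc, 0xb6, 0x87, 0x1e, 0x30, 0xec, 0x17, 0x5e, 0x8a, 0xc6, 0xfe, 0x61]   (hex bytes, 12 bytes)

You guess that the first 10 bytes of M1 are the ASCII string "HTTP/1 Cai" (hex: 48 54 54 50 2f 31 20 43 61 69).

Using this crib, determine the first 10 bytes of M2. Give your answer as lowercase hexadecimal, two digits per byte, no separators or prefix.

f651da5d94df7596c51f

First, c1 ⊕ c2 = (M1 ⊕ K) ⊕ (M2 ⊕ K) = M1 ⊕ M2, so the key drops out. Then M2 = (M1 ⊕ M2) ⊕ M1 over the first 10 bytes.
byte 0: (02 ⊕ bc) ⊕ 48 = be ⊕ 48 = f6
byte 1: (b3 ⊕ b6) ⊕ 54 = 05 ⊕ 54 = 51
byte 2: (09 ⊕ 87) ⊕ 54 = 8e ⊕ 54 = da
byte 3: (13 ⊕ 1e) ⊕ 50 = 0d ⊕ 50 = 5d
byte 4: (8b ⊕ 30) ⊕ 2f = bb ⊕ 2f = 94
byte 5: (02 ⊕ ec) ⊕ 31 = ee ⊕ 31 = df
byte 6: (42 ⊕ 17) ⊕ 20 = 55 ⊕ 20 = 75
byte 7: (8b ⊕ 5e) ⊕ 43 = d5 ⊕ 43 = 96
byte 8: (2e ⊕ 8a) ⊕ 61 = a4 ⊕ 61 = c5
byte 9: (b0 ⊕ c6) ⊕ 69 = 76 ⊕ 69 = 1f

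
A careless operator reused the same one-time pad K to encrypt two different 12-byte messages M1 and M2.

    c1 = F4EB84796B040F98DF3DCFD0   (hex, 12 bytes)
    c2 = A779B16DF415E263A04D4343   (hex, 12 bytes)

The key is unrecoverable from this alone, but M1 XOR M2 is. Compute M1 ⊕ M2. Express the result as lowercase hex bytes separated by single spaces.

c1 ⊕ c2 = (M1 ⊕ K) ⊕ (M2 ⊕ K) = M1 ⊕ M2 — the shared key cancels under XOR.
11110100 XOR 10100111 = 01010011
11101011 XOR 01111001 = 10010010
10000100 XOR 10110001 = 00110101
01111001 XOR 01101101 = 00010100
01101011 XOR 11110100 = 10011111
00000100 XOR 00010101 = 00010001
00001111 XOR 11100010 = 11101101
10011000 XOR 01100011 = 11111011
11011111 XOR 10100000 = 01111111
00111101 XOR 01001101 = 01110000
11001111 XOR 01000011 = 10001100
11010000 XOR 01000011 = 10010011

53 92 35 14 9f 11 ed fb 7f 70 8c 93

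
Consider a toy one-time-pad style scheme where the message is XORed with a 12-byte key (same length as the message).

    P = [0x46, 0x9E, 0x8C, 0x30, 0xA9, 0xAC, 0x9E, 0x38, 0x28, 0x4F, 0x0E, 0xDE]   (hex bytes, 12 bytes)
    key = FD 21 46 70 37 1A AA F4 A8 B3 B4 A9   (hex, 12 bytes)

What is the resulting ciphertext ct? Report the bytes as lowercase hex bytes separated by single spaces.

bb bf ca 40 9e b6 34 cc 80 fc ba 77

46 ^ fd = bb
9e ^ 21 = bf
8c ^ 46 = ca
30 ^ 70 = 40
a9 ^ 37 = 9e
ac ^ 1a = b6
9e ^ aa = 34
38 ^ f4 = cc
28 ^ a8 = 80
4f ^ b3 = fc
0e ^ b4 = ba
de ^ a9 = 77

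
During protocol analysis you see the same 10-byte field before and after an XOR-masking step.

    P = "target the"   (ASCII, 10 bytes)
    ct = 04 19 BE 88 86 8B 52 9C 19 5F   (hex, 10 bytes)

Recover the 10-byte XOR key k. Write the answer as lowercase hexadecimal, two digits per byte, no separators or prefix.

7078ccefe3ff72e8713a

Since ct = P ⊕ k, XORing both sides with P gives k = P ⊕ ct.
byte 0: 74 ^ 04 = 70
byte 1: 61 ^ 19 = 78
byte 2: 72 ^ be = cc
byte 3: 67 ^ 88 = ef
byte 4: 65 ^ 86 = e3
byte 5: 74 ^ 8b = ff
byte 6: 20 ^ 52 = 72
byte 7: 74 ^ 9c = e8
byte 8: 68 ^ 19 = 71
byte 9: 65 ^ 5f = 3a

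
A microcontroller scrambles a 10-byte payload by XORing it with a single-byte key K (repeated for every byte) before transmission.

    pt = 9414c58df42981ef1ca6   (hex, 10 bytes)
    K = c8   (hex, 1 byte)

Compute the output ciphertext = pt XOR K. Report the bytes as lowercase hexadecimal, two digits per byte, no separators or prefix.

The 1-byte key repeats, so the effective keystream is c8 c8 c8 c8 c8 c8 c8 c8 c8 c8.
byte 0: 94 xor c8 = 5c
byte 1: 14 xor c8 = dc
byte 2: c5 xor c8 = 0d
byte 3: 8d xor c8 = 45
byte 4: f4 xor c8 = 3c
byte 5: 29 xor c8 = e1
byte 6: 81 xor c8 = 49
byte 7: ef xor c8 = 27
byte 8: 1c xor c8 = d4
byte 9: a6 xor c8 = 6e

5cdc0d453ce14927d46e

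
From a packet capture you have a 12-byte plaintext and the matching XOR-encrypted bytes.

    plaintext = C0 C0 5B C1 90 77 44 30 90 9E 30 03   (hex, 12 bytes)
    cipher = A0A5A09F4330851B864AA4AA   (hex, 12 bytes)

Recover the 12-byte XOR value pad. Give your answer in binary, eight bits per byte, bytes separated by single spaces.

Since cipher = plaintext ⊕ pad, XORing both sides with plaintext gives pad = plaintext ⊕ cipher.
byte 0: c0 xor a0 = 60
byte 1: c0 xor a5 = 65
byte 2: 5b xor a0 = fb
byte 3: c1 xor 9f = 5e
byte 4: 90 xor 43 = d3
byte 5: 77 xor 30 = 47
byte 6: 44 xor 85 = c1
byte 7: 30 xor 1b = 2b
byte 8: 90 xor 86 = 16
byte 9: 9e xor 4a = d4
byte 10: 30 xor a4 = 94
byte 11: 03 xor aa = a9

01100000 01100101 11111011 01011110 11010011 01000111 11000001 00101011 00010110 11010100 10010100 10101001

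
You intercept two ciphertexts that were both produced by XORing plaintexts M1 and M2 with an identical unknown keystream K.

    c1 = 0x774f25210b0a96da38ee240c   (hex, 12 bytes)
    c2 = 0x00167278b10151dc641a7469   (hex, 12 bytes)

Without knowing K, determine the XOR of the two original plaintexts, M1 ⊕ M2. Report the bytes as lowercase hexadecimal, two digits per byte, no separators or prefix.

77595759ba0bc7065cf45065

c1 ⊕ c2 = (M1 ⊕ K) ⊕ (M2 ⊕ K) = M1 ⊕ M2 — the shared key cancels under XOR.
77 ^ 00 = 77
4f ^ 16 = 59
25 ^ 72 = 57
21 ^ 78 = 59
0b ^ b1 = ba
0a ^ 01 = 0b
96 ^ 51 = c7
da ^ dc = 06
38 ^ 64 = 5c
ee ^ 1a = f4
24 ^ 74 = 50
0c ^ 69 = 65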